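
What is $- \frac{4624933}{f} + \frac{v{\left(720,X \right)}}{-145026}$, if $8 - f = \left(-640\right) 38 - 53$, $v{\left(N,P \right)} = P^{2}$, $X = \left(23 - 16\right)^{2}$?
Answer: $- \frac{10647524953}{56125062} \approx -189.71$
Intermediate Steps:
$X = 49$ ($X = 7^{2} = 49$)
$f = 24381$ ($f = 8 - \left(\left(-640\right) 38 - 53\right) = 8 - \left(-24320 - 53\right) = 8 - -24373 = 8 + 24373 = 24381$)
$- \frac{4624933}{f} + \frac{v{\left(720,X \right)}}{-145026} = - \frac{4624933}{24381} + \frac{49^{2}}{-145026} = \left(-4624933\right) \frac{1}{24381} + 2401 \left(- \frac{1}{145026}\right) = - \frac{4624933}{24381} - \frac{343}{20718} = - \frac{10647524953}{56125062}$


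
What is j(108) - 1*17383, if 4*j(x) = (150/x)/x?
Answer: -135170183/7776 ≈ -17383.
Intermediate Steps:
j(x) = 75/(2*x**2) (j(x) = ((150/x)/x)/4 = (150/x**2)/4 = 75/(2*x**2))
j(108) - 1*17383 = (75/2)/108**2 - 1*17383 = (75/2)*(1/11664) - 17383 = 25/7776 - 17383 = -135170183/7776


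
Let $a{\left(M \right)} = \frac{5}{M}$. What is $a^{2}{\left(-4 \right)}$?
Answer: $\frac{25}{16} \approx 1.5625$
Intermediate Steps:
$a^{2}{\left(-4 \right)} = \left(\frac{5}{-4}\right)^{2} = \left(5 \left(- \frac{1}{4}\right)\right)^{2} = \left(- \frac{5}{4}\right)^{2} = \frac{25}{16}$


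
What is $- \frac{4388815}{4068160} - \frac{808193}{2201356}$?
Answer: $- \frac{647460133401}{447773421248} \approx -1.446$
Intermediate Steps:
$- \frac{4388815}{4068160} - \frac{808193}{2201356} = \left(-4388815\right) \frac{1}{4068160} - \frac{808193}{2201356} = - \frac{877763}{813632} - \frac{808193}{2201356} = - \frac{647460133401}{447773421248}$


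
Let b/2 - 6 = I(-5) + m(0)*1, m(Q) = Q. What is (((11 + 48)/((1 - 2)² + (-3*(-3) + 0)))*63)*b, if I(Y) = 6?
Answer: 44604/5 ≈ 8920.8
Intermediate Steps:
b = 24 (b = 12 + 2*(6 + 0*1) = 12 + 2*(6 + 0) = 12 + 2*6 = 12 + 12 = 24)
(((11 + 48)/((1 - 2)² + (-3*(-3) + 0)))*63)*b = (((11 + 48)/((1 - 2)² + (-3*(-3) + 0)))*63)*24 = ((59/((-1)² + (9 + 0)))*63)*24 = ((59/(1 + 9))*63)*24 = ((59/10)*63)*24 = (3717/10)*24 = 44604/5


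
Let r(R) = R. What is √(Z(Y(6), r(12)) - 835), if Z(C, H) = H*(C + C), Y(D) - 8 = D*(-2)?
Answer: 7*I*√19 ≈ 30.512*I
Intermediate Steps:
Y(D) = 8 - 2*D (Y(D) = 8 + D*(-2) = 8 - 2*D)
Z(C, H) = 2*C*H (Z(C, H) = H*(2*C) = 2*C*H)
√(Z(Y(6), r(12)) - 835) = √(2*(8 - 2*6)*12 - 835) = √(2*(8 - 12)*12 - 835) = √(2*(-4)*12 - 835) = √(-96 - 835) = √(-931) = 7*I*√19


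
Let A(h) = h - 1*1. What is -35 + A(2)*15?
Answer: -20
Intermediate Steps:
A(h) = -1 + h (A(h) = h - 1 = -1 + h)
-35 + A(2)*15 = -35 + (-1 + 2)*15 = -35 + 1*15 = -35 + 15 = -20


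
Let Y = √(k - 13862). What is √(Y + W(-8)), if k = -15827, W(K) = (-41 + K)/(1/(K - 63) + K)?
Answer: √(1979551 + 323761*I*√29689)/569 ≈ 9.448 + 9.1186*I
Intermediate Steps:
W(K) = (-41 + K)/(K + 1/(-63 + K)) (W(K) = (-41 + K)/(1/(-63 + K) + K) = (-41 + K)/(K + 1/(-63 + K)))
Y = I*√29689 (Y = √(-15827 - 13862) = √(-29689) = I*√29689 ≈ 172.3*I)
√(Y + W(-8)) = √(I*√29689 + (2583 + (-8)² - 104*(-8))/(1 + (-8)² - 63*(-8))) = √(I*√29689 + (2583 + 64 + 832)/(1 + 64 + 504)) = √(I*√29689 + 3479/569) = √(3479/569 + I*√29689)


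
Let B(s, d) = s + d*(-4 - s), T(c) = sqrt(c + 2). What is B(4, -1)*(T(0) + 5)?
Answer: 60 + 12*sqrt(2) ≈ 76.971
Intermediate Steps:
T(c) = sqrt(2 + c)
B(4, -1)*(T(0) + 5) = (4 - 4*(-1) - 1*(-1)*4)*(sqrt(2 + 0) + 5) = (4 + 4 + 4)*(sqrt(2) + 5) = 12*(5 + sqrt(2)) = 60 + 12*sqrt(2)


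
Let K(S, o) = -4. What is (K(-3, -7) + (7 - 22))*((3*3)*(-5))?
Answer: 855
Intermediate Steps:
(K(-3, -7) + (7 - 22))*((3*3)*(-5)) = (-4 + (7 - 22))*((3*3)*(-5)) = (-4 - 15)*(9*(-5)) = -19*(-45) = 855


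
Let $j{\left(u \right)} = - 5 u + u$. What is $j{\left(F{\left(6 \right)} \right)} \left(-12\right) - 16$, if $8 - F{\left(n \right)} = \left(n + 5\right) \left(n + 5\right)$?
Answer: $-5440$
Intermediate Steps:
$F{\left(n \right)} = 8 - \left(5 + n\right)^{2}$ ($F{\left(n \right)} = 8 - \left(n + 5\right) \left(n + 5\right) = 8 - \left(5 + n\right) \left(5 + n\right) = 8 - \left(5 + n\right)^{2}$)
$j{\left(u \right)} = - 4 u$
$j{\left(F{\left(6 \right)} \right)} \left(-12\right) - 16 = - 4 \left(8 - \left(5 + 6\right)^{2}\right) \left(-12\right) - 16 = - 4 \left(8 - 11^{2}\right) \left(-12\right) - 16 = - 4 \left(8 - 121\right) \left(-12\right) - 16 = \left(-4\right) \left(-113\right) \left(-12\right) - 16 = 452 \left(-12\right) - 16 = -5424 - 16 = -5440$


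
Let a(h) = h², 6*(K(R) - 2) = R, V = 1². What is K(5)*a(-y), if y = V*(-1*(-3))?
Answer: 51/2 ≈ 25.500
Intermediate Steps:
V = 1
K(R) = 2 + R/6
y = 3 (y = 1*(-1*(-3)) = 1*3 = 3)
K(5)*a(-y) = (2 + (⅙)*5)*(-1*3)² = (2 + ⅚)*(-3)² = (17/6)*9 = 51/2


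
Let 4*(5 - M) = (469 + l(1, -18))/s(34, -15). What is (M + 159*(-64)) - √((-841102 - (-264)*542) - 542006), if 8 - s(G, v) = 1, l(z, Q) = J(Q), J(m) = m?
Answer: -285239/28 - 498*I*√5 ≈ -10187.0 - 1113.6*I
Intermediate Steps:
l(z, Q) = Q
s(G, v) = 7 (s(G, v) = 8 - 1*1 = 8 - 1 = 7)
M = -311/28 (M = 5 - (469 - 18)/(4*7) = 5 - 451/(4*7) = 5 - ¼*451/7 = 5 - 451/28 = -311/28 ≈ -11.107)
(M + 159*(-64)) - √((-841102 - (-264)*542) - 542006) = (-311/28 + 159*(-64)) - √((-841102 - (-264)*542) - 542006) = (-311/28 - 10176) - √((-841102 - 1*(-143088)) - 542006) = -285239/28 - √((-841102 + 143088) - 542006) = -285239/28 - √(-698014 - 542006) = -285239/28 - √(-1240020) = -285239/28 - 498*I*√5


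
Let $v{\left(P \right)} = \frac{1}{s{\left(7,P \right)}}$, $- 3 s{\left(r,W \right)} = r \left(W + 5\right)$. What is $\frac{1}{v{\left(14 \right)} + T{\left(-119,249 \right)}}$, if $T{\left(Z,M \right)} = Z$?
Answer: $- \frac{133}{15830} \approx -0.0084018$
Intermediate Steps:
$s{\left(r,W \right)} = - \frac{r \left(5 + W\right)}{3}$ ($s{\left(r,W \right)} = - \frac{r \left(W + 5\right)}{3} = - \frac{r \left(5 + W\right)}{3}$)
$v{\left(P \right)} = \frac{1}{- \frac{35}{3} - \frac{7 P}{3}}$ ($v{\left(P \right)} = \frac{1}{\left(- \frac{1}{3}\right) 7 \left(5 + P\right)} = \frac{1}{- \frac{35}{3} - \frac{7 P}{3}}$)
$\frac{1}{v{\left(14 \right)} + T{\left(-119,249 \right)}} = \frac{1}{- \frac{3}{35 + 7 \cdot 14} - 119} = \frac{1}{- \frac{3}{35 + 98} - 119} = \frac{1}{- \frac{3}{133} - 119} = \frac{1}{- \frac{15830}{133}} = - \frac{133}{15830}$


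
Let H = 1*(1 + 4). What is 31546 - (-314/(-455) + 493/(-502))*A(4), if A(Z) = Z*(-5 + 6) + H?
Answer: 7206022043/228410 ≈ 31549.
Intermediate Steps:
H = 5 (H = 1*5 = 5)
A(Z) = 5 + Z (A(Z) = Z*(-5 + 6) + 5 = Z*1 + 5 = Z + 5 = 5 + Z)
31546 - (-314/(-455) + 493/(-502))*A(4) = 31546 - (-314/(-455) + 493/(-502))*(5 + 4) = 31546 - (-314*(-1/455) + 493*(-1/502))*9 = 31546 - (314/455 - 493/502)*9 = 31546 - (-66687)*9/228410 = 31546 - 1*(-600183/228410) = 31546 + 600183/228410 = 7206022043/228410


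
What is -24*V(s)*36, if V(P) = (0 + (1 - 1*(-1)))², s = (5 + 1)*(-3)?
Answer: -3456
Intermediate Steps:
s = -18 (s = 6*(-3) = -18)
V(P) = 4 (V(P) = (0 + (1 + 1))² = (0 + 2)² = 2² = 4)
-24*V(s)*36 = -24*4*36 = -96*36 = -3456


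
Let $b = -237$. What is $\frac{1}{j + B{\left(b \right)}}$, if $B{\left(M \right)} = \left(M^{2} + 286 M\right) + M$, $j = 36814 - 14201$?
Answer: $\frac{1}{10763} \approx 9.2911 \cdot 10^{-5}$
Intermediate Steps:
$j = 22613$ ($j = 36814 - 14201 = 22613$)
$B{\left(M \right)} = M^{2} + 287 M$
$\frac{1}{j + B{\left(b \right)}} = \frac{1}{22613 - 237 \left(287 - 237\right)} = \frac{1}{22613 - 11850} = \frac{1}{10763}$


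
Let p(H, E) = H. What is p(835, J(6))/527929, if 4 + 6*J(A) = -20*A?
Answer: 835/527929 ≈ 0.0015817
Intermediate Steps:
J(A) = -⅔ - 10*A/3 (J(A) = -⅔ + (-20*A)/6 = -⅔ - 10*A/3)
p(835, J(6))/527929 = 835/527929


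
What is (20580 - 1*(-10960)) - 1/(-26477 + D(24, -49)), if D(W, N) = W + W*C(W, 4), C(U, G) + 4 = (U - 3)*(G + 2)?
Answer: 741978501/23525 ≈ 31540.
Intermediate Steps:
C(U, G) = -4 + (-3 + U)*(2 + G) (C(U, G) = -4 + (U - 3)*(G + 2) = -4 + (-3 + U)*(2 + G))
D(W, N) = W + W*(-22 + 6*W) (D(W, N) = W + W*(-10 - 3*4 + 2*W + 4*W) = W + W*(-10 - 12 + 2*W + 4*W) = W + W*(-22 + 6*W))
(20580 - 1*(-10960)) - 1/(-26477 + D(24, -49)) = (20580 - 1*(-10960)) - 1/(-26477 + 3*24*(-7 + 2*24)) = (20580 + 10960) - 1/(-26477 + 3*24*(-7 + 48)) = 31540 - 1/(-26477 + 3*24*41) = 31540 - 1/(-26477 + 2952) = 31540 - 1/(-23525) = 31540 - 1*(-1/23525) = 31540 + 1/23525 = 741978501/23525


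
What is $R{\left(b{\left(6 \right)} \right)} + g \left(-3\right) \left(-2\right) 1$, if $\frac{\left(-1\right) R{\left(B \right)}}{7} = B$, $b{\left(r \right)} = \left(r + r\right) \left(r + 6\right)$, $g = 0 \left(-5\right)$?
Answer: $-1008$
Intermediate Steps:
$g = 0$
$b{\left(r \right)} = 2 r \left(6 + r\right)$
$R{\left(B \right)} = - 7 B$
$R{\left(b{\left(6 \right)} \right)} + g \left(-3\right) \left(-2\right) 1 = - 7 \cdot 2 \cdot 6 \left(6 + 6\right) + 0 \left(-3\right) \left(-2\right) 1 = - 7 \cdot 2 \cdot 6 \cdot 12 + 0 \cdot 6 \cdot 1 = \left(-7\right) 144 + 0 \cdot 6 = -1008 + 0 = -1008$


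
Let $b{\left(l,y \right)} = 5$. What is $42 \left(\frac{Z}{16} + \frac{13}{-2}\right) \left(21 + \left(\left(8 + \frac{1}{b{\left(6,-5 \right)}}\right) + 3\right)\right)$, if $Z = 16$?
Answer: $- \frac{37191}{5} \approx -7438.2$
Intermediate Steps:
$42 \left(\frac{Z}{16} + \frac{13}{-2}\right) \left(21 + \left(\left(8 + \frac{1}{b{\left(6,-5 \right)}}\right) + 3\right)\right) = 42 \left(\frac{16}{16} + \frac{13}{-2}\right) \left(21 + \left(\left(8 + \frac{1}{5}\right) + 3\right)\right) = 42 \left(16 \cdot \frac{1}{16} + 13 \left(- \frac{1}{2}\right)\right) \left(21 + \left(\left(8 + \frac{1}{5}\right) + 3\right)\right) = 42 \left(1 - \frac{13}{2}\right) \left(21 + \left(\frac{41}{5} + 3\right)\right) = 42 \left(- \frac{11}{2}\right) \left(21 + \frac{56}{5}\right) = \left(-231\right) \frac{161}{5} = - \frac{37191}{5}$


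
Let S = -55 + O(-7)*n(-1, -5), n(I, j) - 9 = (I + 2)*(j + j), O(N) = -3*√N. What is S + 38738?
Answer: 38683 + 3*I*√7 ≈ 38683.0 + 7.9373*I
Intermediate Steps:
n(I, j) = 9 + 2*j*(2 + I) (n(I, j) = 9 + (I + 2)*(j + j) = 9 + (2 + I)*(2*j) = 9 + 2*j*(2 + I))
S = -55 + 3*I*√7 (S = -55 + (-3*I*√7)*(9 + 4*(-5) + 2*(-1)*(-5)) = -55 + (-3*I*√7)*(9 - 20 + 10) = -55 - 3*I*√7*(-1) = -55 + 3*I*√7 ≈ -55.0 + 7.9373*I)
S + 38738 = (-55 + 3*I*√7) + 38738 = 38683 + 3*I*√7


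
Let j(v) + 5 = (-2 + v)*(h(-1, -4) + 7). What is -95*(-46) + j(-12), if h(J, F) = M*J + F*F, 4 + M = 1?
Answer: 4001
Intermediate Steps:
M = -3 (M = -4 + 1 = -3)
h(J, F) = F² - 3*J (h(J, F) = -3*J + F*F = -3*J + F² = F² - 3*J)
j(v) = -57 + 26*v (j(v) = -5 + (-2 + v)*(((-4)² - 3*(-1)) + 7) = -5 + (-2 + v)*((16 + 3) + 7) = -5 + (-2 + v)*(19 + 7) = -5 + (-2 + v)*26 = -5 + (-52 + 26*v) = -57 + 26*v)
-95*(-46) + j(-12) = -95*(-46) + (-57 + 26*(-12)) = 4370 + (-57 - 312) = 4370 - 369 = 4001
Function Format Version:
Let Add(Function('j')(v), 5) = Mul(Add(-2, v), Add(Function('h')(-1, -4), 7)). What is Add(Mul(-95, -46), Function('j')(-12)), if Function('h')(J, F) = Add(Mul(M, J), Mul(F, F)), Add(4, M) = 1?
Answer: 4001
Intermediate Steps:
M = -3 (M = Add(-4, 1) = -3)
Function('h')(J, F) = Add(Pow(F, 2), Mul(-3, J)) (Function('h')(J, F) = Add(Mul(-3, J), Mul(F, F)) = Add(Mul(-3, J), Pow(F, 2)) = Add(Pow(F, 2), Mul(-3, J)))
Function('j')(v) = Add(-57, Mul(26, v)) (Function('j')(v) = Add(-5, Mul(Add(-2, v), Add(Add(Pow(-4, 2), Mul(-3, -1)), 7))) = Add(-5, Mul(Add(-2, v), Add(Add(16, 3), 7))) = Add(-5, Mul(Add(-2, v), Add(19, 7))) = Add(-5, Mul(Add(-2, v), 26)) = Add(-5, Add(-52, Mul(26, v))) = Add(-57, Mul(26, v)))
Add(Mul(-95, -46), Function('j')(-12)) = Add(Mul(-95, -46), Add(-57, Mul(26, -12))) = Add(4370, Add(-57, -312)) = Add(4370, -369) = 4001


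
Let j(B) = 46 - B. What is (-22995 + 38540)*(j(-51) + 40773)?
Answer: 635324150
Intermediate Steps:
(-22995 + 38540)*(j(-51) + 40773) = (-22995 + 38540)*((46 - 1*(-51)) + 40773) = 15545*((46 + 51) + 40773) = 15545*(97 + 40773) = 15545*40870 = 635324150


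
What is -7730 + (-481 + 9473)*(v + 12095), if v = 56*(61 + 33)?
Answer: 156084398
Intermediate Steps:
v = 5264 (v = 56*94 = 5264)
-7730 + (-481 + 9473)*(v + 12095) = -7730 + (-481 + 9473)*(5264 + 12095) = -7730 + 8992*17359 = -7730 + 156092128 = 156084398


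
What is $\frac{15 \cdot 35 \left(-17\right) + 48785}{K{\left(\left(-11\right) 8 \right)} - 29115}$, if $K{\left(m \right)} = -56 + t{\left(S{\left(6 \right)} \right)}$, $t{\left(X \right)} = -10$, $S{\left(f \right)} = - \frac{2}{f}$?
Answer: $- \frac{39860}{29181} \approx -1.366$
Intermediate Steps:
$K{\left(m \right)} = -66$ ($K{\left(m \right)} = -56 - 10 = -66$)
$\frac{15 \cdot 35 \left(-17\right) + 48785}{K{\left(\left(-11\right) 8 \right)} - 29115} = \frac{15 \cdot 35 \left(-17\right) + 48785}{-66 - 29115} = \frac{525 \left(-17\right) + 48785}{-29181} = \left(-8925 + 48785\right) \left(- \frac{1}{29181}\right) = 39860 \left(- \frac{1}{29181}\right) = - \frac{39860}{29181}$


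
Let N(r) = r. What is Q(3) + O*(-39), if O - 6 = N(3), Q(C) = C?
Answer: -348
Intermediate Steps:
O = 9 (O = 6 + 3 = 9)
Q(3) + O*(-39) = 3 + 9*(-39) = 3 - 351 = -348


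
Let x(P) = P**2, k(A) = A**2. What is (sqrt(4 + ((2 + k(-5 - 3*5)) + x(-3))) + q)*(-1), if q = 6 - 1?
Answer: -5 - sqrt(415) ≈ -25.372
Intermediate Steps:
q = 5
(sqrt(4 + ((2 + k(-5 - 3*5)) + x(-3))) + q)*(-1) = (sqrt(4 + ((2 + (-5 - 3*5)**2) + (-3)**2)) + 5)*(-1) = (sqrt(4 + ((2 + (-5 - 15)**2) + 9)) + 5)*(-1) = (sqrt(4 + ((2 + (-20)**2) + 9)) + 5)*(-1) = (sqrt(4 + ((2 + 400) + 9)) + 5)*(-1) = (sqrt(4 + (402 + 9)) + 5)*(-1) = (sqrt(4 + 411) + 5)*(-1) = (sqrt(415) + 5)*(-1) = (5 + sqrt(415))*(-1) = -5 - sqrt(415)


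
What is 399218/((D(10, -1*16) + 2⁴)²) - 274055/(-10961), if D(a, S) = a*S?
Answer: 5029316489/113643648 ≈ 44.255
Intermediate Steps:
D(a, S) = S*a
399218/((D(10, -1*16) + 2⁴)²) - 274055/(-10961) = 399218/((-1*16*10 + 2⁴)²) - 274055/(-10961) = 399218/((-16*10 + 16)²) - 274055*(-1/10961) = 399218/((-160 + 16)²) + 274055/10961 = 399218/((-144)²) + 274055/10961 = 399218/20736 + 274055/10961 = 399218*(1/20736) + 274055/10961 = 199609/10368 + 274055/10961 = 5029316489/113643648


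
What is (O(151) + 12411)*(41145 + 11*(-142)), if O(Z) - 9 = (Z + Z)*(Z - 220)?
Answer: -333209694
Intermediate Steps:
O(Z) = 9 + 2*Z*(-220 + Z) (O(Z) = 9 + (Z + Z)*(Z - 220) = 9 + (2*Z)*(-220 + Z) = 9 + 2*Z*(-220 + Z))
(O(151) + 12411)*(41145 + 11*(-142)) = ((9 - 440*151 + 2*151²) + 12411)*(41145 + 11*(-142)) = ((9 - 66440 + 2*22801) + 12411)*(41145 - 1562) = ((9 - 66440 + 45602) + 12411)*39583 = (-20829 + 12411)*39583 = -8418*39583 = -333209694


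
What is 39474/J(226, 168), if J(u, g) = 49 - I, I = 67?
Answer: -2193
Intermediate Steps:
J(u, g) = -18 (J(u, g) = 49 - 1*67 = 49 - 67 = -18)
39474/J(226, 168) = 39474/(-18) = 39474*(-1/18) = -2193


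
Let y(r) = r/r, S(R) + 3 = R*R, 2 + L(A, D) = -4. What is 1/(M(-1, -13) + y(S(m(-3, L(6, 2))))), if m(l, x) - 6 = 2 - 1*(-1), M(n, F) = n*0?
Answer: 1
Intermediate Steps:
M(n, F) = 0
L(A, D) = -6 (L(A, D) = -2 - 4 = -6)
m(l, x) = 9 (m(l, x) = 6 + (2 - 1*(-1)) = 6 + (2 + 1) = 6 + 3 = 9)
S(R) = -3 + R² (S(R) = -3 + R*R = -3 + R²)
y(r) = 1
1/(M(-1, -13) + y(S(m(-3, L(6, 2))))) = 1/(0 + 1) = 1/1 = 1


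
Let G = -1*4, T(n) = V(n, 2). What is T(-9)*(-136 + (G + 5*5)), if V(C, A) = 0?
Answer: 0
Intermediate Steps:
T(n) = 0
G = -4
T(-9)*(-136 + (G + 5*5)) = 0*(-136 + (-4 + 5*5)) = 0*(-136 + (-4 + 25)) = 0*(-136 + 21) = 0*(-115) = 0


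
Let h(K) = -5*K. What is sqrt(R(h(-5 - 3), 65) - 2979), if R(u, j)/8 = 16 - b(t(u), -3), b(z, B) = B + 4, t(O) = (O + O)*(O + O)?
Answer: I*sqrt(2859) ≈ 53.47*I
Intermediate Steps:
t(O) = 4*O**2 (t(O) = (2*O)*(2*O) = 4*O**2)
b(z, B) = 4 + B
R(u, j) = 120 (R(u, j) = 8*(16 - (4 - 3)) = 8*(16 - 1*1) = 8*(16 - 1) = 8*15 = 120)
sqrt(R(h(-5 - 3), 65) - 2979) = sqrt(120 - 2979) = sqrt(-2859) = I*sqrt(2859)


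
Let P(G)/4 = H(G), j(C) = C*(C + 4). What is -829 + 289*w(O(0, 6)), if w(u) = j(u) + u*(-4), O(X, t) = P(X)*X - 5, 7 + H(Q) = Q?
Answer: 6396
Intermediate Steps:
H(Q) = -7 + Q
j(C) = C*(4 + C)
P(G) = -28 + 4*G (P(G) = 4*(-7 + G) = -28 + 4*G)
O(X, t) = -5 + X*(-28 + 4*X) (O(X, t) = (-28 + 4*X)*X - 5 = X*(-28 + 4*X) - 5 = -5 + X*(-28 + 4*X))
w(u) = -4*u + u*(4 + u) (w(u) = u*(4 + u) + u*(-4) = u*(4 + u) - 4*u = -4*u + u*(4 + u))
-829 + 289*w(O(0, 6)) = -829 + 289*(-5 + 4*0*(-7 + 0))² = -829 + 289*(-5 + 4*0*(-7))² = -829 + 289*(-5 + 0)² = -829 + 289*(-5)² = -829 + 289*25 = -829 + 7225 = 6396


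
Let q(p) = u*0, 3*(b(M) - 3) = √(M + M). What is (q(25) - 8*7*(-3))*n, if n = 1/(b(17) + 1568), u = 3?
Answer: 2375352/22212335 - 504*√34/22212335 ≈ 0.10681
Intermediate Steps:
b(M) = 3 + √2*√M/3 (b(M) = 3 + √(M + M)/3 = 3 + √(2*M)/3 = 3 + (√2*√M)/3 = 3 + √2*√M/3)
q(p) = 0 (q(p) = 3*0 = 0)
n = 1/(1571 + √34/3) (n = 1/((3 + √2*√17/3) + 1568) = 1/((3 + √34/3) + 1568) = 1/(1571 + √34/3) ≈ 0.00063575)
(q(25) - 8*7*(-3))*n = (0 - 8*7*(-3))*(14139/22212335 - 3*√34/22212335) = (0 - 56*(-3))*(14139/22212335 - 3*√34/22212335) = (0 + 168)*(14139/22212335 - 3*√34/22212335) = 168*(14139/22212335 - 3*√34/22212335) = 2375352/22212335 - 504*√34/22212335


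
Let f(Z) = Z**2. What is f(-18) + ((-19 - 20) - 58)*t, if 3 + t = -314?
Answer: 31073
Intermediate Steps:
t = -317 (t = -3 - 314 = -317)
f(-18) + ((-19 - 20) - 58)*t = (-18)**2 + ((-19 - 20) - 58)*(-317) = 324 + (-39 - 58)*(-317) = 324 - 97*(-317) = 324 + 30749 = 31073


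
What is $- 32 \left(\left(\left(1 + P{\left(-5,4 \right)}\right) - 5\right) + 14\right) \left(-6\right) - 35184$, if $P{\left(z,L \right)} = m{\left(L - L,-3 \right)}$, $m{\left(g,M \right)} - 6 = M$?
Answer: $-32688$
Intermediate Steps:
$m{\left(g,M \right)} = 6 + M$
$P{\left(z,L \right)} = 3$ ($P{\left(z,L \right)} = 6 - 3 = 3$)
$- 32 \left(\left(\left(1 + P{\left(-5,4 \right)}\right) - 5\right) + 14\right) \left(-6\right) - 35184 = - 32 \left(\left(\left(1 + 3\right) - 5\right) + 14\right) \left(-6\right) - 35184 = - 32 \left(\left(4 - 5\right) + 14\right) \left(-6\right) - 35184 = - 32 \left(-1 + 14\right) \left(-6\right) - 35184 = \left(-32\right) 13 \left(-6\right) - 35184 = \left(-416\right) \left(-6\right) - 35184 = 2496 - 35184 = -32688$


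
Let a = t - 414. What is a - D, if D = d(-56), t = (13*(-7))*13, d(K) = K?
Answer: -1541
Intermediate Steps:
t = -1183 (t = -91*13 = -1183)
D = -56
a = -1597 (a = -1183 - 414 = -1597)
a - D = -1597 - 1*(-56) = -1597 + 56 = -1541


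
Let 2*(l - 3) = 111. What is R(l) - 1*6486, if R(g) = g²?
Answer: -12255/4 ≈ -3063.8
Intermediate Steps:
l = 117/2 (l = 3 + (½)*111 = 3 + 111/2 = 117/2 ≈ 58.500)
R(l) - 1*6486 = (117/2)² - 1*6486 = 13689/4 - 6486 = -12255/4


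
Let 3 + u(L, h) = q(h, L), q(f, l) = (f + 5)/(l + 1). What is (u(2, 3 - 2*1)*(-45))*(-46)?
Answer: -2070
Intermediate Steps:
q(f, l) = (5 + f)/(1 + l)
u(L, h) = -3 + (5 + h)/(1 + L)
(u(2, 3 - 2*1)*(-45))*(-46) = (((2 + (3 - 2*1) - 3*2)/(1 + 2))*(-45))*(-46) = (((2 + (3 - 2) - 6)/3)*(-45))*(-46) = (((2 + 1 - 6)/3)*(-45))*(-46) = (((⅓)*(-3))*(-45))*(-46) = -1*(-45)*(-46) = 45*(-46) = -2070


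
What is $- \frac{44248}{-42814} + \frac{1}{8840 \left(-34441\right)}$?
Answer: $\frac{6735838505153}{6517541825080} \approx 1.0335$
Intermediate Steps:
$- \frac{44248}{-42814} + \frac{1}{8840 \left(-34441\right)} = \left(-44248\right) \left(- \frac{1}{42814}\right) + \frac{1}{8840} \left(- \frac{1}{34441}\right) = \frac{22124}{21407} - \frac{1}{304458440} = \frac{6735838505153}{6517541825080}$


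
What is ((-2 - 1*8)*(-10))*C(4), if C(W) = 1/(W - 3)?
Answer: 100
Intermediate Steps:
C(W) = 1/(-3 + W)
((-2 - 1*8)*(-10))*C(4) = ((-2 - 1*8)*(-10))/(-3 + 4) = ((-2 - 8)*(-10))/1 = -10*(-10)*1 = 100*1 = 100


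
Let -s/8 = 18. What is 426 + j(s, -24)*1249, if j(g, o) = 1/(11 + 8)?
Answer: 9343/19 ≈ 491.74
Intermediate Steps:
s = -144 (s = -8*18 = -144)
j(g, o) = 1/19
426 + j(s, -24)*1249 = 426 + (1/19)*1249 = 426 + 1249/19 = 9343/19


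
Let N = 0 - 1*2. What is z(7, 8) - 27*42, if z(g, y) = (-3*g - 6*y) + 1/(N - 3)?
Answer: -6016/5 ≈ -1203.2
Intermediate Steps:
N = -2 (N = 0 - 2 = -2)
z(g, y) = -⅕ - 6*y - 3*g (z(g, y) = (-3*g - 6*y) + 1/(-2 - 3) = (-6*y - 3*g) + 1/(-5) = (-6*y - 3*g) - ⅕ = -⅕ - 6*y - 3*g)
z(7, 8) - 27*42 = (-⅕ - 6*8 - 3*7) - 27*42 = (-⅕ - 48 - 21) - 1134 = -346/5 - 1134 = -6016/5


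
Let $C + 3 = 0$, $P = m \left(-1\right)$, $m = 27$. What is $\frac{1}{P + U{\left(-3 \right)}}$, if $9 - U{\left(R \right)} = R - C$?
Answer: $- \frac{1}{18} \approx -0.055556$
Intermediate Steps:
$P = -27$ ($P = 27 \left(-1\right) = -27$)
$C = -3$ ($C = -3 + 0 = -3$)
$U{\left(R \right)} = 6 - R$ ($U{\left(R \right)} = 9 - \left(R - -3\right) = 9 - \left(R + 3\right) = 9 - \left(3 + R\right) = 6 - R$)
$\frac{1}{P + U{\left(-3 \right)}} = \frac{1}{-27 + \left(6 - -3\right)} = \frac{1}{-27 + \left(6 + 3\right)} = \frac{1}{-27 + 9} = \frac{1}{-18} = - \frac{1}{18}$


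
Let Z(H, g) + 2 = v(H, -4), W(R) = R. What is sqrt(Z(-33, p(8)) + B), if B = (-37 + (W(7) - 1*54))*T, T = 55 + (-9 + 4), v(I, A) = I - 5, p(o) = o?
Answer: 4*I*sqrt(265) ≈ 65.115*I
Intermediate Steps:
v(I, A) = -5 + I
Z(H, g) = -7 + H (Z(H, g) = -2 + (-5 + H) = -7 + H)
T = 50 (T = 55 - 5 = 50)
B = -4200 (B = (-37 + (7 - 1*54))*50 = (-37 + (7 - 54))*50 = (-37 - 47)*50 = -84*50 = -4200)
sqrt(Z(-33, p(8)) + B) = sqrt((-7 - 33) - 4200) = sqrt(-40 - 4200) = sqrt(-4240) = 4*I*sqrt(265)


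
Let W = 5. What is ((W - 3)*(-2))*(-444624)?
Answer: 1778496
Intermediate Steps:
((W - 3)*(-2))*(-444624) = ((5 - 3)*(-2))*(-444624) = (2*(-2))*(-444624) = -4*(-444624) = 1778496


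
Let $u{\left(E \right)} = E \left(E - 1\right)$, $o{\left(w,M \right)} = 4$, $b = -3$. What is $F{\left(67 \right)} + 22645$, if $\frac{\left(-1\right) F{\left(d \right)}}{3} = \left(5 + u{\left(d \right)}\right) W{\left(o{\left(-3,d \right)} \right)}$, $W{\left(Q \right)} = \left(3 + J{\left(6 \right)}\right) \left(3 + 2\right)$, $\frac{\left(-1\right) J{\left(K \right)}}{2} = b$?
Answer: $-575000$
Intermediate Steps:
$J{\left(K \right)} = 6$ ($J{\left(K \right)} = \left(-2\right) \left(-3\right) = 6$)
$u{\left(E \right)} = E \left(-1 + E\right)$
$W{\left(Q \right)} = 45$ ($W{\left(Q \right)} = \left(3 + 6\right) \left(3 + 2\right) = 9 \cdot 5 = 45$)
$F{\left(d \right)} = -675 - 135 d \left(-1 + d\right)$ ($F{\left(d \right)} = - 3 \left(5 + d \left(-1 + d\right)\right) 45 = - 3 \left(225 + 45 d \left(-1 + d\right)\right) = -675 - 135 d \left(-1 + d\right)$)
$F{\left(67 \right)} + 22645 = \left(-675 - 135 \cdot 67^{2} + 135 \cdot 67\right) + 22645 = \left(-675 - 606015 + 9045\right) + 22645 = -597645 + 22645 = -575000$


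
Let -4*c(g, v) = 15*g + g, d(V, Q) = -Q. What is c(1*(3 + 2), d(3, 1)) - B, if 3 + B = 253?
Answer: -270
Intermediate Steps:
B = 250 (B = -3 + 253 = 250)
c(g, v) = -4*g (c(g, v) = -(15*g + g)/4 = -4*g)
c(1*(3 + 2), d(3, 1)) - B = -4*(3 + 2) - 1*250 = -4*5 - 250 = -20 - 250 = -270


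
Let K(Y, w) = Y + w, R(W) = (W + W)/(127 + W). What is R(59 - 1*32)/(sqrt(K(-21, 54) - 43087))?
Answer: -27*I*sqrt(43054)/3315158 ≈ -0.0016899*I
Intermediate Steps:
R(W) = 2*W/(127 + W) (R(W) = (2*W)/(127 + W) = 2*W/(127 + W))
R(59 - 1*32)/(sqrt(K(-21, 54) - 43087)) = (2*(59 - 1*32)/(127 + (59 - 1*32)))/(sqrt((-21 + 54) - 43087)) = (2*(59 - 32)/(127 + (59 - 32)))/(sqrt(33 - 43087)) = (2*27/(127 + 27))/(sqrt(-43054)) = (2*27/154)/((I*sqrt(43054))) = (2*27*(1/154))*(-I*sqrt(43054)/43054) = 27*(-I*sqrt(43054)/43054)/77 = -27*I*sqrt(43054)/3315158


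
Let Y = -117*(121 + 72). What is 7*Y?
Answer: -158067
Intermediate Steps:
Y = -22581 (Y = -117*193 = -22581)
7*Y = 7*(-22581) = -158067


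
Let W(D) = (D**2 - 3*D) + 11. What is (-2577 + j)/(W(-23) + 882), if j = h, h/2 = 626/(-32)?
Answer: -20929/11928 ≈ -1.7546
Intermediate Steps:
W(D) = 11 + D**2 - 3*D
h = -313/8 (h = 2*(626/(-32)) = 2*(626*(-1/32)) = 2*(-313/16) = -313/8 ≈ -39.125)
j = -313/8 ≈ -39.125
(-2577 + j)/(W(-23) + 882) = (-2577 - 313/8)/((11 + (-23)**2 - 3*(-23)) + 882) = -20929/(8*((11 + 529 + 69) + 882)) = -20929/(8*(609 + 882)) = -20929/8/1491 = -20929/8*1/1491 = -20929/11928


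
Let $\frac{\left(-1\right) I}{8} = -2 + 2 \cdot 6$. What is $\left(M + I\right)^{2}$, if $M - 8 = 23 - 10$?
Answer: $3481$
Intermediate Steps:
$I = -80$ ($I = - 8 \left(-2 + 2 \cdot 6\right) = - 8 \left(-2 + 12\right) = \left(-8\right) 10 = -80$)
$M = 21$ ($M = 8 + \left(23 - 10\right) = 8 + 13 = 21$)
$\left(M + I\right)^{2} = \left(21 - 80\right)^{2} = \left(-59\right)^{2} = 3481$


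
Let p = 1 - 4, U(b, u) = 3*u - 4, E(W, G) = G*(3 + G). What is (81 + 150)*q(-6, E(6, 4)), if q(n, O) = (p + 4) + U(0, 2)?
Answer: 693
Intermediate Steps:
U(b, u) = -4 + 3*u
p = -3
q(n, O) = 3 (q(n, O) = (-3 + 4) + (-4 + 3*2) = 1 + (-4 + 6) = 1 + 2 = 3)
(81 + 150)*q(-6, E(6, 4)) = (81 + 150)*3 = 231*3 = 693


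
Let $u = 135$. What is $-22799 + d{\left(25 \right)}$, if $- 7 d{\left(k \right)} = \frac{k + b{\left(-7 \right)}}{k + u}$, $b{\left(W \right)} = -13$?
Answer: $- \frac{6383723}{280} \approx -22799.0$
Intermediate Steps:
$d{\left(k \right)} = - \frac{-13 + k}{7 \left(135 + k\right)}$ ($d{\left(k \right)} = - \frac{\left(k - 13\right) \frac{1}{k + 135}}{7} = - \frac{\left(-13 + k\right) \frac{1}{135 + k}}{7} = - \frac{\frac{1}{135 + k} \left(-13 + k\right)}{7} = - \frac{-13 + k}{7 \left(135 + k\right)}$)
$-22799 + d{\left(25 \right)} = -22799 + \frac{13 - 25}{7 \left(135 + 25\right)} = -22799 + \frac{13 - 25}{7 \cdot 160} = -22799 + \frac{1}{7} \cdot \frac{1}{160} \left(-12\right) = -22799 - \frac{3}{280} = - \frac{6383723}{280}$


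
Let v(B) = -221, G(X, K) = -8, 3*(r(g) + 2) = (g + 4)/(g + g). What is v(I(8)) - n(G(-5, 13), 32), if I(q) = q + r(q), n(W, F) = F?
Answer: -253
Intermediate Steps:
r(g) = -2 + (4 + g)/(6*g) (r(g) = -2 + ((g + 4)/(g + g))/3 = -2 + ((4 + g)/((2*g)))/3 = -2 + ((4 + g)*(1/(2*g)))/3 = -2 + ((4 + g)/(2*g))/3 = -2 + (4 + g)/(6*g))
I(q) = q + (4 - 11*q)/(6*q)
v(I(8)) - n(G(-5, 13), 32) = -221 - 1*32 = -221 - 32 = -253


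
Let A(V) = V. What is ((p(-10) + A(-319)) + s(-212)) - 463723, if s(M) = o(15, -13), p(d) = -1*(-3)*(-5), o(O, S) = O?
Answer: -464042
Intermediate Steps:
p(d) = -15 (p(d) = 3*(-5) = -15)
s(M) = 15
((p(-10) + A(-319)) + s(-212)) - 463723 = ((-15 - 319) + 15) - 463723 = (-334 + 15) - 463723 = -319 - 463723 = -464042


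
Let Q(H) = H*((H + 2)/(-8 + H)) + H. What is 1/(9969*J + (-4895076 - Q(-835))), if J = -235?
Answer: -843/6100058353 ≈ -1.3820e-7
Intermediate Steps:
Q(H) = H + H*(2 + H)/(-8 + H) (Q(H) = H*((2 + H)/(-8 + H)) + H = H*(2 + H)/(-8 + H) + H = H + H*(2 + H)/(-8 + H))
1/(9969*J + (-4895076 - Q(-835))) = 1/(9969*(-235) + (-4895076 - 2*(-835)*(-3 - 835)/(-8 - 835))) = 1/(-2342715 + (-4895076 - 2*(-835)*(-838)/(-843))) = 1/(-2342715 + (-4895076 - 2*(-835)*(-1)*(-838)/843)) = 1/(-2342715 + (-4895076 - 1*(-1399460/843))) = 1/(-2342715 + (-4895076 + 1399460/843)) = 1/(-2342715 - 4125149608/843) = 1/(-6100058353/843) = -843/6100058353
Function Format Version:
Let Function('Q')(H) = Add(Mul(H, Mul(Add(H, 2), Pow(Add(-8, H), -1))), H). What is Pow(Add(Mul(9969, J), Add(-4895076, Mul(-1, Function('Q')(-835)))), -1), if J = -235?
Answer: Rational(-843, 6100058353) ≈ -1.3820e-7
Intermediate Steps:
Function('Q')(H) = Add(H, Mul(H, Pow(Add(-8, H), -1), Add(2, H))) (Function('Q')(H) = Add(Mul(H, Mul(Add(2, H), Pow(Add(-8, H), -1))), H) = Add(Mul(H, Mul(Pow(Add(-8, H), -1), Add(2, H))), H) = Add(Mul(H, Pow(Add(-8, H), -1), Add(2, H)), H) = Add(H, Mul(H, Pow(Add(-8, H), -1), Add(2, H))))
Pow(Add(Mul(9969, J), Add(-4895076, Mul(-1, Function('Q')(-835)))), -1) = Pow(Add(Mul(9969, -235), Add(-4895076, Mul(-1, Mul(2, -835, Pow(Add(-8, -835), -1), Add(-3, -835))))), -1) = Pow(Add(-2342715, Add(-4895076, Mul(-1, Mul(2, -835, Pow(-843, -1), -838)))), -1) = Pow(Add(-2342715, Add(-4895076, Mul(-1, Mul(2, -835, Rational(-1, 843), -838)))), -1) = Pow(Add(-2342715, Add(-4895076, Mul(-1, Rational(-1399460, 843)))), -1) = Pow(Add(-2342715, Add(-4895076, Rational(1399460, 843))), -1) = Pow(Add(-2342715, Rational(-4125149608, 843)), -1) = Pow(Rational(-6100058353, 843), -1) = Rational(-843, 6100058353)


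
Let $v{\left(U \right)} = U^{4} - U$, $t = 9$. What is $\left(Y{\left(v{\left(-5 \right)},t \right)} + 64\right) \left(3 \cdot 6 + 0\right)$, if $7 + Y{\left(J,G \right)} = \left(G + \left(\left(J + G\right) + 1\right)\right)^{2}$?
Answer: $7582644$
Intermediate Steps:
$Y{\left(J,G \right)} = -7 + \left(1 + J + 2 G\right)^{2}$ ($Y{\left(J,G \right)} = -7 + \left(G + \left(\left(J + G\right) + 1\right)\right)^{2} = -7 + \left(G + \left(\left(G + J\right) + 1\right)\right)^{2} = -7 + \left(G + \left(1 + G + J\right)\right)^{2} = -7 + \left(1 + J + 2 G\right)^{2}$)
$\left(Y{\left(v{\left(-5 \right)},t \right)} + 64\right) \left(3 \cdot 6 + 0\right) = \left(\left(-7 + \left(1 - \left(-5 - \left(-5\right)^{4}\right) + 2 \cdot 9\right)^{2}\right) + 64\right) \left(3 \cdot 6 + 0\right) = \left(\left(-7 + \left(1 + \left(625 + 5\right) + 18\right)^{2}\right) + 64\right) \left(18 + 0\right) = \left(\left(-7 + \left(1 + 630 + 18\right)^{2}\right) + 64\right) 18 = \left(\left(-7 + 649^{2}\right) + 64\right) 18 = \left(\left(-7 + 421201\right) + 64\right) 18 = \left(421194 + 64\right) 18 = 421258 \cdot 18 = 7582644$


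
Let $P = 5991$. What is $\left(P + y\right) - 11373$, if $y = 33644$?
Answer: $28262$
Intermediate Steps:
$\left(P + y\right) - 11373 = \left(5991 + 33644\right) - 11373 = 39635 - 11373 = 28262$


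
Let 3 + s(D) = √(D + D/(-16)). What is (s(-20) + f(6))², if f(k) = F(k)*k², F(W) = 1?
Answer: 4281/4 + 165*I*√3 ≈ 1070.3 + 285.79*I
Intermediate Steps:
f(k) = k² (f(k) = 1*k² = k²)
s(D) = -3 + √15*√D/4 (s(D) = -3 + √(D + D/(-16)) = -3 + √(D + D*(-1/16)) = -3 + √(D - D/16) = -3 + √(15*D/16) = -3 + √15*√D/4)
(s(-20) + f(6))² = ((-3 + √15*√(-20)/4) + 6²)² = ((-3 + √15*(2*I*√5)/4) + 36)² = ((-3 + 5*I*√3/2) + 36)² = (33 + 5*I*√3/2)²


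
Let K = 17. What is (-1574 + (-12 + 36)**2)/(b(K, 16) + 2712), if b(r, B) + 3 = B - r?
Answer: -499/1354 ≈ -0.36854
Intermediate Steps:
b(r, B) = -3 + B - r (b(r, B) = -3 + (B - r) = -3 + B - r)
(-1574 + (-12 + 36)**2)/(b(K, 16) + 2712) = (-1574 + (-12 + 36)**2)/((-3 + 16 - 1*17) + 2712) = (-1574 + 24**2)/((-3 + 16 - 17) + 2712) = (-1574 + 576)/(-4 + 2712) = -998/2708 = -998*1/2708 = -499/1354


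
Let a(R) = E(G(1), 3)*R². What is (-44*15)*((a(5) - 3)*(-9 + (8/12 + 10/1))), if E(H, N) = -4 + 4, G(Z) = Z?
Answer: 3300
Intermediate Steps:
E(H, N) = 0
a(R) = 0 (a(R) = 0*R² = 0)
(-44*15)*((a(5) - 3)*(-9 + (8/12 + 10/1))) = (-44*15)*((0 - 3)*(-9 + (8/12 + 10/1))) = -(-1980)*(-9 + (8*(1/12) + 10*1)) = -(-1980)*(-9 + (⅔ + 10)) = -(-1980)*(-9 + 32/3) = -(-1980)*5/3 = -660*(-5) = 3300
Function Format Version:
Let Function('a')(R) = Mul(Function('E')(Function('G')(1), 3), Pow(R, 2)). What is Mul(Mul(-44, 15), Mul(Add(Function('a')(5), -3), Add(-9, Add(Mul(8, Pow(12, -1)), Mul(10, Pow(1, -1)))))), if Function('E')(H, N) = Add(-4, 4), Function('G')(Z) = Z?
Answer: 3300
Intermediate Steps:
Function('E')(H, N) = 0
Function('a')(R) = 0 (Function('a')(R) = Mul(0, Pow(R, 2)) = 0)
Mul(Mul(-44, 15), Mul(Add(Function('a')(5), -3), Add(-9, Add(Mul(8, Pow(12, -1)), Mul(10, Pow(1, -1)))))) = Mul(Mul(-44, 15), Mul(Add(0, -3), Add(-9, Add(Mul(8, Pow(12, -1)), Mul(10, Pow(1, -1)))))) = Mul(-660, Mul(-3, Add(-9, Add(Mul(8, Rational(1, 12)), Mul(10, 1))))) = Mul(-660, Mul(-3, Add(-9, Add(Rational(2, 3), 10)))) = Mul(-660, Mul(-3, Add(-9, Rational(32, 3)))) = Mul(-660, Mul(-3, Rational(5, 3))) = Mul(-660, -5) = 3300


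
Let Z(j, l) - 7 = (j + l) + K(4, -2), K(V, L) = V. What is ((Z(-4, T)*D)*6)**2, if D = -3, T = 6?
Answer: 54756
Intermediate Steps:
Z(j, l) = 11 + j + l (Z(j, l) = 7 + ((j + l) + 4) = 7 + (4 + j + l) = 11 + j + l)
((Z(-4, T)*D)*6)**2 = (((11 - 4 + 6)*(-3))*6)**2 = ((13*(-3))*6)**2 = (-39*6)**2 = (-234)**2 = 54756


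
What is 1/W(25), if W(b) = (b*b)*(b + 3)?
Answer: 1/17500 ≈ 5.7143e-5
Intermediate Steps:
W(b) = b²*(3 + b)
1/W(25) = 1/(25²*(3 + 25)) = 1/(625*28) = 1/17500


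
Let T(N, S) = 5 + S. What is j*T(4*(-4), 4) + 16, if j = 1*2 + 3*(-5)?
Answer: -101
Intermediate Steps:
j = -13 (j = 2 - 15 = -13)
j*T(4*(-4), 4) + 16 = -13*(5 + 4) + 16 = -13*9 + 16 = -117 + 16 = -101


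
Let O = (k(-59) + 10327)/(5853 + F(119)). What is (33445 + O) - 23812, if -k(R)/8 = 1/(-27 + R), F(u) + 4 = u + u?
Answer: 2521795118/261741 ≈ 9634.7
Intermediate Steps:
F(u) = -4 + 2*u (F(u) = -4 + (u + u) = -4 + 2*u)
k(R) = -8/(-27 + R)
O = 444065/261741 (O = (-8/(-27 - 59) + 10327)/(5853 + (-4 + 2*119)) = (-8/(-86) + 10327)/(5853 + (-4 + 238)) = (-8*(-1/86) + 10327)/(5853 + 234) = (4/43 + 10327)/6087 = (444065/43)*(1/6087) = 444065/261741 ≈ 1.6966)
(33445 + O) - 23812 = (33445 + 444065/261741) - 23812 = 8754371810/261741 - 23812 = 2521795118/261741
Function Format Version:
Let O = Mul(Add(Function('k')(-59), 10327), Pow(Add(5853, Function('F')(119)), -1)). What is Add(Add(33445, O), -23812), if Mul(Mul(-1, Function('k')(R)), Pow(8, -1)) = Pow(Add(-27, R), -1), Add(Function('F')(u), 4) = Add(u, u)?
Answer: Rational(2521795118, 261741) ≈ 9634.7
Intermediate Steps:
Function('F')(u) = Add(-4, Mul(2, u)) (Function('F')(u) = Add(-4, Add(u, u)) = Add(-4, Mul(2, u)))
Function('k')(R) = Mul(-8, Pow(Add(-27, R), -1))
O = Rational(444065, 261741) (O = Mul(Add(Mul(-8, Pow(Add(-27, -59), -1)), 10327), Pow(Add(5853, Add(-4, Mul(2, 119))), -1)) = Mul(Add(Mul(-8, Pow(-86, -1)), 10327), Pow(Add(5853, Add(-4, 238)), -1)) = Mul(Add(Mul(-8, Rational(-1, 86)), 10327), Pow(Add(5853, 234), -1)) = Mul(Add(Rational(4, 43), 10327), Pow(6087, -1)) = Mul(Rational(444065, 43), Rational(1, 6087)) = Rational(444065, 261741) ≈ 1.6966)
Add(Add(33445, O), -23812) = Add(Add(33445, Rational(444065, 261741)), -23812) = Add(Rational(8754371810, 261741), -23812) = Rational(2521795118, 261741)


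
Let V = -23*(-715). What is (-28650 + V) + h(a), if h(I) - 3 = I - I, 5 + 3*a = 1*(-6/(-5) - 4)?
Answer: -12202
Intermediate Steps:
V = 16445
a = -13/5 (a = -5/3 + (1*(-6/(-5) - 4))/3 = -5/3 + (1*(-6*(-1/5) - 4))/3 = -5/3 + (1*(6/5 - 4))/3 = -5/3 + (1*(-14/5))/3 = -5/3 + (1/3)*(-14/5) = -5/3 - 14/15 = -13/5 ≈ -2.6000)
h(I) = 3 (h(I) = 3 + (I - I) = 3 + 0 = 3)
(-28650 + V) + h(a) = (-28650 + 16445) + 3 = -12205 + 3 = -12202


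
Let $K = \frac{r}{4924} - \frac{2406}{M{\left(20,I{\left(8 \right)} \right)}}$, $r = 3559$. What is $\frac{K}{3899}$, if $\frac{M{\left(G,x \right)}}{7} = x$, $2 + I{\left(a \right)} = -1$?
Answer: $\frac{3973961}{134390732} \approx 0.02957$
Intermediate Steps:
$I{\left(a \right)} = -3$ ($I{\left(a \right)} = -2 - 1 = -3$)
$M{\left(G,x \right)} = 7 x$
$K = \frac{3973961}{34468}$ ($K = \frac{3559}{4924} - \frac{2406}{7 \left(-3\right)} = 3559 \cdot \frac{1}{4924} - \frac{2406}{-21} = \frac{3559}{4924} - - \frac{802}{7} = \frac{3559}{4924} + \frac{802}{7} = \frac{3973961}{34468} \approx 115.29$)
$\frac{K}{3899} = \frac{3973961}{34468 \cdot 3899} = \frac{3973961}{34468} \cdot \frac{1}{3899} = \frac{3973961}{134390732}$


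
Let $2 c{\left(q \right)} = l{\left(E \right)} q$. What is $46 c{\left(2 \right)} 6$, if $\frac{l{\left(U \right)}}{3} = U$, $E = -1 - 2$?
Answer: $-2484$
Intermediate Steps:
$E = -3$
$l{\left(U \right)} = 3 U$
$c{\left(q \right)} = - \frac{9 q}{2}$ ($c{\left(q \right)} = \frac{3 \left(-3\right) q}{2} = \frac{\left(-9\right) q}{2} = - \frac{9 q}{2}$)
$46 c{\left(2 \right)} 6 = 46 \left(\left(- \frac{9}{2}\right) 2\right) 6 = 46 \left(-9\right) 6 = \left(-414\right) 6 = -2484$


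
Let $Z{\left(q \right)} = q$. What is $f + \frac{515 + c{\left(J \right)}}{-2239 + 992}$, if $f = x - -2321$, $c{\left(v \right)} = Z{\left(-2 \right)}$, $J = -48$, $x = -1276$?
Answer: $\frac{1302602}{1247} \approx 1044.6$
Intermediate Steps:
$c{\left(v \right)} = -2$
$f = 1045$ ($f = -1276 - -2321 = -1276 + 2321 = 1045$)
$f + \frac{515 + c{\left(J \right)}}{-2239 + 992} = 1045 + \frac{515 - 2}{-2239 + 992} = 1045 + \frac{513}{-1247} = 1045 + 513 \left(- \frac{1}{1247}\right) = 1045 - \frac{513}{1247} = \frac{1302602}{1247}$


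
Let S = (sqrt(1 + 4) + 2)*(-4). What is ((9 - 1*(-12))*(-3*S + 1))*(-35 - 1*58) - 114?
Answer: -48939 - 23436*sqrt(5) ≈ -1.0134e+5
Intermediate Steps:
S = -8 - 4*sqrt(5) (S = (sqrt(5) + 2)*(-4) = (2 + sqrt(5))*(-4) = -8 - 4*sqrt(5) ≈ -16.944)
((9 - 1*(-12))*(-3*S + 1))*(-35 - 1*58) - 114 = ((9 - 1*(-12))*(-3*(-8 - 4*sqrt(5)) + 1))*(-35 - 1*58) - 114 = ((9 + 12)*((24 + 12*sqrt(5)) + 1))*(-35 - 58) - 114 = (21*(25 + 12*sqrt(5)))*(-93) - 114 = (525 + 252*sqrt(5))*(-93) - 114 = (-48825 - 23436*sqrt(5)) - 114 = -48939 - 23436*sqrt(5)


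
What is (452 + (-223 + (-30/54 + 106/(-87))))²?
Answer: 3517201636/68121 ≈ 51632.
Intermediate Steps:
(452 + (-223 + (-30/54 + 106/(-87))))² = (452 + (-223 + (-30*1/54 + 106*(-1/87))))² = (452 + (-223 + (-5/9 - 106/87)))² = (452 + (-223 - 463/261))² = (452 - 58666/261)² = (59306/261)² = 3517201636/68121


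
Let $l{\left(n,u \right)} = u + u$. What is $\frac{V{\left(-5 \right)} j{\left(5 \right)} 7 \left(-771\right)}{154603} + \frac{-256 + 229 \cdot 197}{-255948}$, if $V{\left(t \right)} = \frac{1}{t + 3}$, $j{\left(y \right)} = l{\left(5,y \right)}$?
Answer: $- \frac{28269991}{39570328644} \approx -0.00071442$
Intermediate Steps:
$l{\left(n,u \right)} = 2 u$
$j{\left(y \right)} = 2 y$
$V{\left(t \right)} = \frac{1}{3 + t}$
$\frac{V{\left(-5 \right)} j{\left(5 \right)} 7 \left(-771\right)}{154603} + \frac{-256 + 229 \cdot 197}{-255948} = \frac{\frac{2 \cdot 5}{3 - 5} \cdot 7 \left(-771\right)}{154603} + \frac{-256 + 229 \cdot 197}{-255948} = \frac{1}{-2} \cdot 10 \cdot 7 \left(-771\right) \frac{1}{154603} + \left(-256 + 45113\right) \left(- \frac{1}{255948}\right) = \left(- \frac{1}{2}\right) 10 \cdot 7 \left(-771\right) \frac{1}{154603} + 44857 \left(- \frac{1}{255948}\right) = \left(-5\right) 7 \left(-771\right) \frac{1}{154603} - \frac{44857}{255948} = \left(-35\right) \left(-771\right) \frac{1}{154603} - \frac{44857}{255948} = 26985 \cdot \frac{1}{154603} - \frac{44857}{255948} = \frac{26985}{154603} - \frac{44857}{255948} = - \frac{28269991}{39570328644}$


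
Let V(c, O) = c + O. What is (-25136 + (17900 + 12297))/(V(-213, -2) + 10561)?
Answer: 723/1478 ≈ 0.48917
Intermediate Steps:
V(c, O) = O + c
(-25136 + (17900 + 12297))/(V(-213, -2) + 10561) = (-25136 + (17900 + 12297))/((-2 - 213) + 10561) = (-25136 + 30197)/(-215 + 10561) = 5061/10346 = 5061*(1/10346) = 723/1478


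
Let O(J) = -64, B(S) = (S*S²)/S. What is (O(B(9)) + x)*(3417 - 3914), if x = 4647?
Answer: -2277751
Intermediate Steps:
B(S) = S² (B(S) = S³/S = S²)
(O(B(9)) + x)*(3417 - 3914) = (-64 + 4647)*(3417 - 3914) = 4583*(-497) = -2277751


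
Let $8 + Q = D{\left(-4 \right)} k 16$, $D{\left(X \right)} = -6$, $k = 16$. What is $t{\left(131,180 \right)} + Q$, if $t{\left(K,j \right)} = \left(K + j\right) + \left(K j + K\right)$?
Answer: $22478$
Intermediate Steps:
$t{\left(K,j \right)} = j + 2 K + K j$ ($t{\left(K,j \right)} = \left(K + j\right) + \left(K + K j\right) = j + 2 K + K j$)
$Q = -1544$ ($Q = -8 + \left(-6\right) 16 \cdot 16 = -8 - 1536 = -1544$)
$t{\left(131,180 \right)} + Q = \left(180 + 2 \cdot 131 + 131 \cdot 180\right) - 1544 = \left(180 + 262 + 23580\right) - 1544 = 24022 - 1544 = 22478$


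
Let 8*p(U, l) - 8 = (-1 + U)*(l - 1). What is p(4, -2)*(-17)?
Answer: 17/8 ≈ 2.1250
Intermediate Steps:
p(U, l) = 1 + (-1 + U)*(-1 + l)/8 (p(U, l) = 1 + ((-1 + U)*(l - 1))/8 = 1 + ((-1 + U)*(-1 + l))/8 = 1 + (-1 + U)*(-1 + l)/8)
p(4, -2)*(-17) = (9/8 - ⅛*4 - ⅛*(-2) + (⅛)*4*(-2))*(-17) = (9/8 - ½ + ¼ - 1)*(-17) = -⅛*(-17) = 17/8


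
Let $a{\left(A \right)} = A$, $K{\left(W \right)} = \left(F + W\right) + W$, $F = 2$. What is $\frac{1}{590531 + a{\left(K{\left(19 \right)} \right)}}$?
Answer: $\frac{1}{590571} \approx 1.6933 \cdot 10^{-6}$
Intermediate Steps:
$K{\left(W \right)} = 2 + 2 W$ ($K{\left(W \right)} = \left(2 + W\right) + W = 2 + 2 W$)
$\frac{1}{590531 + a{\left(K{\left(19 \right)} \right)}} = \frac{1}{590531 + \left(2 + 2 \cdot 19\right)} = \frac{1}{590531 + \left(2 + 38\right)} = \frac{1}{590531 + 40} = \frac{1}{590571}$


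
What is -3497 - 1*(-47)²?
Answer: -5706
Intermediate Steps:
-3497 - 1*(-47)² = -3497 - 1*2209 = -3497 - 2209 = -5706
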